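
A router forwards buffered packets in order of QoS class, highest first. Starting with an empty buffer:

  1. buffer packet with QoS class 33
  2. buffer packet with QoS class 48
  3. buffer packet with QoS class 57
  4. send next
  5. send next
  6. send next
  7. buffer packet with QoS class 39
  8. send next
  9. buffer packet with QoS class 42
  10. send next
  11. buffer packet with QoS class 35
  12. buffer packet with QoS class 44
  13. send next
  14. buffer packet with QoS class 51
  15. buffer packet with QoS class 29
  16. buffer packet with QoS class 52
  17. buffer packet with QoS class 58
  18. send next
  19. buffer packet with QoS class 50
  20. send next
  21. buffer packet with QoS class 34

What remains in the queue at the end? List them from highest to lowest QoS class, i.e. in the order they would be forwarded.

51 → 50 → 35 → 34 → 29

insert 33 → {33}
insert 48 → {48, 33}
insert 57 → {57, 48, 33}
send next → 57; now {48, 33}
send next → 48; now {33}
send next → 33; now {}
insert 39 → {39}
send next → 39; now {}
insert 42 → {42}
send next → 42; now {}
insert 35 → {35}
insert 44 → {44, 35}
send next → 44; now {35}
insert 51 → {51, 35}
insert 29 → {51, 35, 29}
insert 52 → {52, 51, 35, 29}
insert 58 → {58, 52, 51, 35, 29}
send next → 58; now {52, 51, 35, 29}
insert 50 → {52, 51, 50, 35, 29}
send next → 52; now {51, 50, 35, 29}
insert 34 → {51, 50, 35, 34, 29}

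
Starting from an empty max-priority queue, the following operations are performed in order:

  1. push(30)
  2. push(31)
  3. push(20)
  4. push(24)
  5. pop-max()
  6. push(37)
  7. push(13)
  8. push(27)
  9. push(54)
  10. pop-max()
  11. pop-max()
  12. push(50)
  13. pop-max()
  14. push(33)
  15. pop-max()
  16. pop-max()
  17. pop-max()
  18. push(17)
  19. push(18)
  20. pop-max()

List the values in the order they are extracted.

insert 30 → {30}
insert 31 → {31, 30}
insert 20 → {31, 30, 20}
insert 24 → {31, 30, 24, 20}
pop-max → 31; now {30, 24, 20}
insert 37 → {37, 30, 24, 20}
insert 13 → {37, 30, 24, 20, 13}
insert 27 → {37, 30, 27, 24, 20, 13}
insert 54 → {54, 37, 30, 27, 24, 20, 13}
pop-max → 54; now {37, 30, 27, 24, 20, 13}
pop-max → 37; now {30, 27, 24, 20, 13}
insert 50 → {50, 30, 27, 24, 20, 13}
pop-max → 50; now {30, 27, 24, 20, 13}
insert 33 → {33, 30, 27, 24, 20, 13}
pop-max → 33; now {30, 27, 24, 20, 13}
pop-max → 30; now {27, 24, 20, 13}
pop-max → 27; now {24, 20, 13}
insert 17 → {24, 20, 17, 13}
insert 18 → {24, 20, 18, 17, 13}
pop-max → 24; now {20, 18, 17, 13}

[31, 54, 37, 50, 33, 30, 27, 24]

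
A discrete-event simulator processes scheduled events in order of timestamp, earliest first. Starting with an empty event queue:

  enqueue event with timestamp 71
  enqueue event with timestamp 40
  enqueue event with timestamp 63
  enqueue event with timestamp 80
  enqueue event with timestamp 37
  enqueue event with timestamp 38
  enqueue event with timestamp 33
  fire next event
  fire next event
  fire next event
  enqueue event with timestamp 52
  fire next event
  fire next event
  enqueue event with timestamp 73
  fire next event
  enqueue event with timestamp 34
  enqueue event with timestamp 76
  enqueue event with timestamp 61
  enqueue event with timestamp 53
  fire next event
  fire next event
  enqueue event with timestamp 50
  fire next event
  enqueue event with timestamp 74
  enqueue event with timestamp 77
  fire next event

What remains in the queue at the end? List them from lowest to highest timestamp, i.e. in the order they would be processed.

71 → 73 → 74 → 76 → 77 → 80

insert 71 → {71}
insert 40 → {40, 71}
insert 63 → {40, 63, 71}
insert 80 → {40, 63, 71, 80}
insert 37 → {37, 40, 63, 71, 80}
insert 38 → {37, 38, 40, 63, 71, 80}
insert 33 → {33, 37, 38, 40, 63, 71, 80}
fire next event → 33; now {37, 38, 40, 63, 71, 80}
fire next event → 37; now {38, 40, 63, 71, 80}
fire next event → 38; now {40, 63, 71, 80}
insert 52 → {40, 52, 63, 71, 80}
fire next event → 40; now {52, 63, 71, 80}
fire next event → 52; now {63, 71, 80}
insert 73 → {63, 71, 73, 80}
fire next event → 63; now {71, 73, 80}
insert 34 → {34, 71, 73, 80}
insert 76 → {34, 71, 73, 76, 80}
insert 61 → {34, 61, 71, 73, 76, 80}
insert 53 → {34, 53, 61, 71, 73, 76, 80}
fire next event → 34; now {53, 61, 71, 73, 76, 80}
fire next event → 53; now {61, 71, 73, 76, 80}
insert 50 → {50, 61, 71, 73, 76, 80}
fire next event → 50; now {61, 71, 73, 76, 80}
insert 74 → {61, 71, 73, 74, 76, 80}
insert 77 → {61, 71, 73, 74, 76, 77, 80}
fire next event → 61; now {71, 73, 74, 76, 77, 80}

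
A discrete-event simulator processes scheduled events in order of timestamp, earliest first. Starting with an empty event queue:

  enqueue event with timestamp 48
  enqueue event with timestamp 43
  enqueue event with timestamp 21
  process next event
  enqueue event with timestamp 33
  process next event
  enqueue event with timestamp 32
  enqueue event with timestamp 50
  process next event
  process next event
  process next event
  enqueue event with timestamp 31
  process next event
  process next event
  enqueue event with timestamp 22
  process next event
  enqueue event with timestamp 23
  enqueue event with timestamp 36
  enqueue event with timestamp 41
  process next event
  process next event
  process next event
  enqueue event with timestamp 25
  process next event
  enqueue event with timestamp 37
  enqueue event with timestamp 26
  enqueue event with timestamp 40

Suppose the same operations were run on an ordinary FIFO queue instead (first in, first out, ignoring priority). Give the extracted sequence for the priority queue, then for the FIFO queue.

insert 48 → {48}
insert 43 → {43, 48}
insert 21 → {21, 43, 48}
process next event → 21; now {43, 48}
insert 33 → {33, 43, 48}
process next event → 33; now {43, 48}
insert 32 → {32, 43, 48}
insert 50 → {32, 43, 48, 50}
process next event → 32; now {43, 48, 50}
process next event → 43; now {48, 50}
process next event → 48; now {50}
insert 31 → {31, 50}
process next event → 31; now {50}
process next event → 50; now {}
insert 22 → {22}
process next event → 22; now {}
insert 23 → {23}
insert 36 → {23, 36}
insert 41 → {23, 36, 41}
process next event → 23; now {36, 41}
process next event → 36; now {41}
process next event → 41; now {}
insert 25 → {25}
process next event → 25; now {}
insert 37 → {37}
insert 26 → {26, 37}
insert 40 → {26, 37, 40}

priority queue: [21, 33, 32, 43, 48, 31, 50, 22, 23, 36, 41, 25]; FIFO queue: 48 → 43 → 21 → 33 → 32 → 50 → 31 → 22 → 23 → 36 → 41 → 25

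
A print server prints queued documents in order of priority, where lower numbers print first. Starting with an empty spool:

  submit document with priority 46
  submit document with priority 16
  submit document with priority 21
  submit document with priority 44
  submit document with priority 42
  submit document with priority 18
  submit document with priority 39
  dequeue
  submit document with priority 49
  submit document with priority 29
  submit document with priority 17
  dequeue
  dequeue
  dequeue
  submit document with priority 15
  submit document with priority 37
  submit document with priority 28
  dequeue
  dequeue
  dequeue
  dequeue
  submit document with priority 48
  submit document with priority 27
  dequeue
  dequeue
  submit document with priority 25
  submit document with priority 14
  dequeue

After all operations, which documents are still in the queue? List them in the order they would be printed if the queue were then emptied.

25, 42, 44, 46, 48, 49

insert 46 → {46}
insert 16 → {16, 46}
insert 21 → {16, 21, 46}
insert 44 → {16, 21, 44, 46}
insert 42 → {16, 21, 42, 44, 46}
insert 18 → {16, 18, 21, 42, 44, 46}
insert 39 → {16, 18, 21, 39, 42, 44, 46}
dequeue → 16; now {18, 21, 39, 42, 44, 46}
insert 49 → {18, 21, 39, 42, 44, 46, 49}
insert 29 → {18, 21, 29, 39, 42, 44, 46, 49}
insert 17 → {17, 18, 21, 29, 39, 42, 44, 46, 49}
dequeue → 17; now {18, 21, 29, 39, 42, 44, 46, 49}
dequeue → 18; now {21, 29, 39, 42, 44, 46, 49}
dequeue → 21; now {29, 39, 42, 44, 46, 49}
insert 15 → {15, 29, 39, 42, 44, 46, 49}
insert 37 → {15, 29, 37, 39, 42, 44, 46, 49}
insert 28 → {15, 28, 29, 37, 39, 42, 44, 46, 49}
dequeue → 15; now {28, 29, 37, 39, 42, 44, 46, 49}
dequeue → 28; now {29, 37, 39, 42, 44, 46, 49}
dequeue → 29; now {37, 39, 42, 44, 46, 49}
dequeue → 37; now {39, 42, 44, 46, 49}
insert 48 → {39, 42, 44, 46, 48, 49}
insert 27 → {27, 39, 42, 44, 46, 48, 49}
dequeue → 27; now {39, 42, 44, 46, 48, 49}
dequeue → 39; now {42, 44, 46, 48, 49}
insert 25 → {25, 42, 44, 46, 48, 49}
insert 14 → {14, 25, 42, 44, 46, 48, 49}
dequeue → 14; now {25, 42, 44, 46, 48, 49}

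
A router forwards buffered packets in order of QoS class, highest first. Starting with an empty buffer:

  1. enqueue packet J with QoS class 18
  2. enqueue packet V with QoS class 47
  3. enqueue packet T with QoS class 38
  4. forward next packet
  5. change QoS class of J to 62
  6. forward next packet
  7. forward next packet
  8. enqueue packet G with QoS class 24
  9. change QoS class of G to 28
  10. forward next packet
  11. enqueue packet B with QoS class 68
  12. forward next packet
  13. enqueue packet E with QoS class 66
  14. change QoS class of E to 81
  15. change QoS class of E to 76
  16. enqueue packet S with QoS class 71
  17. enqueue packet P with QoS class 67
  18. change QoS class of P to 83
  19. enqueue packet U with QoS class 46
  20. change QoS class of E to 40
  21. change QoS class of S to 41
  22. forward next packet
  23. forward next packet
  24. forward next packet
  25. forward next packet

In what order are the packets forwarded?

V → J → T → G → B → P → U → S → E

add J (QoS class 18) → {J:18}
add V (QoS class 47) → {V:47, J:18}
add T (QoS class 38) → {V:47, T:38, J:18}
forward next packet → V; now {T:38, J:18}
update J to QoS class 62 → {J:62, T:38}
forward next packet → J; now {T:38}
forward next packet → T; now {}
add G (QoS class 24) → {G:24}
update G to QoS class 28 → {G:28}
forward next packet → G; now {}
add B (QoS class 68) → {B:68}
forward next packet → B; now {}
add E (QoS class 66) → {E:66}
update E to QoS class 81 → {E:81}
update E to QoS class 76 → {E:76}
add S (QoS class 71) → {E:76, S:71}
add P (QoS class 67) → {E:76, S:71, P:67}
update P to QoS class 83 → {P:83, E:76, S:71}
add U (QoS class 46) → {P:83, E:76, S:71, U:46}
update E to QoS class 40 → {P:83, S:71, U:46, E:40}
update S to QoS class 41 → {P:83, U:46, S:41, E:40}
forward next packet → P; now {U:46, S:41, E:40}
forward next packet → U; now {S:41, E:40}
forward next packet → S; now {E:40}
forward next packet → E; now {}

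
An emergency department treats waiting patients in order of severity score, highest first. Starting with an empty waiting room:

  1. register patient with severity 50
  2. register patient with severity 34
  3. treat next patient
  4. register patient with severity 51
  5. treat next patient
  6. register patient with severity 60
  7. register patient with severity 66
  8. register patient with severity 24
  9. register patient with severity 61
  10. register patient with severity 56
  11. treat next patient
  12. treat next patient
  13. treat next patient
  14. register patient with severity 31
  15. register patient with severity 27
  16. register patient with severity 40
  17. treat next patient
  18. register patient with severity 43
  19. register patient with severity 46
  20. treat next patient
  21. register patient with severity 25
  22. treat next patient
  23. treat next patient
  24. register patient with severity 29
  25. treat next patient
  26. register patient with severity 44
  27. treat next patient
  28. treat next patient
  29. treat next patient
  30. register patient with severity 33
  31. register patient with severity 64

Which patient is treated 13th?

insert 50 → {50}
insert 34 → {50, 34}
treat next patient → 50; now {34}
insert 51 → {51, 34}
treat next patient → 51; now {34}
insert 60 → {60, 34}
insert 66 → {66, 60, 34}
insert 24 → {66, 60, 34, 24}
insert 61 → {66, 61, 60, 34, 24}
insert 56 → {66, 61, 60, 56, 34, 24}
treat next patient → 66; now {61, 60, 56, 34, 24}
treat next patient → 61; now {60, 56, 34, 24}
treat next patient → 60; now {56, 34, 24}
insert 31 → {56, 34, 31, 24}
insert 27 → {56, 34, 31, 27, 24}
insert 40 → {56, 40, 34, 31, 27, 24}
treat next patient → 56; now {40, 34, 31, 27, 24}
insert 43 → {43, 40, 34, 31, 27, 24}
insert 46 → {46, 43, 40, 34, 31, 27, 24}
treat next patient → 46; now {43, 40, 34, 31, 27, 24}
insert 25 → {43, 40, 34, 31, 27, 25, 24}
treat next patient → 43; now {40, 34, 31, 27, 25, 24}
treat next patient → 40; now {34, 31, 27, 25, 24}
insert 29 → {34, 31, 29, 27, 25, 24}
treat next patient → 34; now {31, 29, 27, 25, 24}
insert 44 → {44, 31, 29, 27, 25, 24}
treat next patient → 44; now {31, 29, 27, 25, 24}
treat next patient → 31; now {29, 27, 25, 24}
treat next patient → 29; now {27, 25, 24}
insert 33 → {33, 27, 25, 24}
insert 64 → {64, 33, 27, 25, 24}

29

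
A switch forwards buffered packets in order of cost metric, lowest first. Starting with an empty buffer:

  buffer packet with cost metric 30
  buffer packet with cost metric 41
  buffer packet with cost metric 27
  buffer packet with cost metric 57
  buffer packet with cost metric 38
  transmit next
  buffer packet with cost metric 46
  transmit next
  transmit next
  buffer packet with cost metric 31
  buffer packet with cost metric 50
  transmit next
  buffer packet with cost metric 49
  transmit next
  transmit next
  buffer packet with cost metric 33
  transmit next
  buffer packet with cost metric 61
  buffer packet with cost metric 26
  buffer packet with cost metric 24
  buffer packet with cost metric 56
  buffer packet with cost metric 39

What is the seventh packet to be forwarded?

33

insert 30 → {30}
insert 41 → {30, 41}
insert 27 → {27, 30, 41}
insert 57 → {27, 30, 41, 57}
insert 38 → {27, 30, 38, 41, 57}
transmit next → 27; now {30, 38, 41, 57}
insert 46 → {30, 38, 41, 46, 57}
transmit next → 30; now {38, 41, 46, 57}
transmit next → 38; now {41, 46, 57}
insert 31 → {31, 41, 46, 57}
insert 50 → {31, 41, 46, 50, 57}
transmit next → 31; now {41, 46, 50, 57}
insert 49 → {41, 46, 49, 50, 57}
transmit next → 41; now {46, 49, 50, 57}
transmit next → 46; now {49, 50, 57}
insert 33 → {33, 49, 50, 57}
transmit next → 33; now {49, 50, 57}
insert 61 → {49, 50, 57, 61}
insert 26 → {26, 49, 50, 57, 61}
insert 24 → {24, 26, 49, 50, 57, 61}
insert 56 → {24, 26, 49, 50, 56, 57, 61}
insert 39 → {24, 26, 39, 49, 50, 56, 57, 61}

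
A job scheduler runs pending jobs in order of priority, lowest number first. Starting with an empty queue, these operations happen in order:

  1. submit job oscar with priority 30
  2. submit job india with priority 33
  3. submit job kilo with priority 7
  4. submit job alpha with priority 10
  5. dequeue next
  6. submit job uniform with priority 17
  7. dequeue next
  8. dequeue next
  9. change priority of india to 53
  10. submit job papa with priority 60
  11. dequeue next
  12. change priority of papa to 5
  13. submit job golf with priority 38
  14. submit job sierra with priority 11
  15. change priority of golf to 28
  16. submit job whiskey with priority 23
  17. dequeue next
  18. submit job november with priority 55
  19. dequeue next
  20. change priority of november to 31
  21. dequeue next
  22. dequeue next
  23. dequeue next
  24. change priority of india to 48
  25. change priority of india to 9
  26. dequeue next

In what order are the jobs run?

kilo → alpha → uniform → oscar → papa → sierra → whiskey → golf → november → india

add oscar (priority 30) → {oscar:30}
add india (priority 33) → {oscar:30, india:33}
add kilo (priority 7) → {kilo:7, oscar:30, india:33}
add alpha (priority 10) → {kilo:7, alpha:10, oscar:30, india:33}
dequeue next → kilo; now {alpha:10, oscar:30, india:33}
add uniform (priority 17) → {alpha:10, uniform:17, oscar:30, india:33}
dequeue next → alpha; now {uniform:17, oscar:30, india:33}
dequeue next → uniform; now {oscar:30, india:33}
update india to priority 53 → {oscar:30, india:53}
add papa (priority 60) → {oscar:30, india:53, papa:60}
dequeue next → oscar; now {india:53, papa:60}
update papa to priority 5 → {papa:5, india:53}
add golf (priority 38) → {papa:5, golf:38, india:53}
add sierra (priority 11) → {papa:5, sierra:11, golf:38, india:53}
update golf to priority 28 → {papa:5, sierra:11, golf:28, india:53}
add whiskey (priority 23) → {papa:5, sierra:11, whiskey:23, golf:28, india:53}
dequeue next → papa; now {sierra:11, whiskey:23, golf:28, india:53}
add november (priority 55) → {sierra:11, whiskey:23, golf:28, india:53, november:55}
dequeue next → sierra; now {whiskey:23, golf:28, india:53, november:55}
update november to priority 31 → {whiskey:23, golf:28, november:31, india:53}
dequeue next → whiskey; now {golf:28, november:31, india:53}
dequeue next → golf; now {november:31, india:53}
dequeue next → november; now {india:53}
update india to priority 48 → {india:48}
update india to priority 9 → {india:9}
dequeue next → india; now {}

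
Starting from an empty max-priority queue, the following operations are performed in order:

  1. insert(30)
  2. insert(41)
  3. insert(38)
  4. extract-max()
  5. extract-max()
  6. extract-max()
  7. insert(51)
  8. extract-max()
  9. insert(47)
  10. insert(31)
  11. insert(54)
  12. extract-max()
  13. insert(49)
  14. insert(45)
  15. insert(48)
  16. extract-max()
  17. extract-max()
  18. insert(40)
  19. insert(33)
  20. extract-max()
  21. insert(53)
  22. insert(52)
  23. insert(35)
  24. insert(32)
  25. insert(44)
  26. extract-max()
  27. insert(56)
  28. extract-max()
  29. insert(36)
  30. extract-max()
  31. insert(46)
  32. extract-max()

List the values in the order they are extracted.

insert 30 → {30}
insert 41 → {41, 30}
insert 38 → {41, 38, 30}
extract-max → 41; now {38, 30}
extract-max → 38; now {30}
extract-max → 30; now {}
insert 51 → {51}
extract-max → 51; now {}
insert 47 → {47}
insert 31 → {47, 31}
insert 54 → {54, 47, 31}
extract-max → 54; now {47, 31}
insert 49 → {49, 47, 31}
insert 45 → {49, 47, 45, 31}
insert 48 → {49, 48, 47, 45, 31}
extract-max → 49; now {48, 47, 45, 31}
extract-max → 48; now {47, 45, 31}
insert 40 → {47, 45, 40, 31}
insert 33 → {47, 45, 40, 33, 31}
extract-max → 47; now {45, 40, 33, 31}
insert 53 → {53, 45, 40, 33, 31}
insert 52 → {53, 52, 45, 40, 33, 31}
insert 35 → {53, 52, 45, 40, 35, 33, 31}
insert 32 → {53, 52, 45, 40, 35, 33, 32, 31}
insert 44 → {53, 52, 45, 44, 40, 35, 33, 32, 31}
extract-max → 53; now {52, 45, 44, 40, 35, 33, 32, 31}
insert 56 → {56, 52, 45, 44, 40, 35, 33, 32, 31}
extract-max → 56; now {52, 45, 44, 40, 35, 33, 32, 31}
insert 36 → {52, 45, 44, 40, 36, 35, 33, 32, 31}
extract-max → 52; now {45, 44, 40, 36, 35, 33, 32, 31}
insert 46 → {46, 45, 44, 40, 36, 35, 33, 32, 31}
extract-max → 46; now {45, 44, 40, 36, 35, 33, 32, 31}

41 → 38 → 30 → 51 → 54 → 49 → 48 → 47 → 53 → 56 → 52 → 46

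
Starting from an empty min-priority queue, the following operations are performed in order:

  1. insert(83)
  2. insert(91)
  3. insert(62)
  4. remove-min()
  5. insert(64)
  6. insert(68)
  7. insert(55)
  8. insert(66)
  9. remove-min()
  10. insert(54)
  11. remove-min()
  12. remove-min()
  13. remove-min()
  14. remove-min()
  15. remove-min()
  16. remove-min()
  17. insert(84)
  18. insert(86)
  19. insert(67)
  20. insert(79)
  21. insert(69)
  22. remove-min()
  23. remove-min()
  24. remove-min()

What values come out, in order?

62 → 55 → 54 → 64 → 66 → 68 → 83 → 91 → 67 → 69 → 79

insert 83 → {83}
insert 91 → {83, 91}
insert 62 → {62, 83, 91}
remove-min → 62; now {83, 91}
insert 64 → {64, 83, 91}
insert 68 → {64, 68, 83, 91}
insert 55 → {55, 64, 68, 83, 91}
insert 66 → {55, 64, 66, 68, 83, 91}
remove-min → 55; now {64, 66, 68, 83, 91}
insert 54 → {54, 64, 66, 68, 83, 91}
remove-min → 54; now {64, 66, 68, 83, 91}
remove-min → 64; now {66, 68, 83, 91}
remove-min → 66; now {68, 83, 91}
remove-min → 68; now {83, 91}
remove-min → 83; now {91}
remove-min → 91; now {}
insert 84 → {84}
insert 86 → {84, 86}
insert 67 → {67, 84, 86}
insert 79 → {67, 79, 84, 86}
insert 69 → {67, 69, 79, 84, 86}
remove-min → 67; now {69, 79, 84, 86}
remove-min → 69; now {79, 84, 86}
remove-min → 79; now {84, 86}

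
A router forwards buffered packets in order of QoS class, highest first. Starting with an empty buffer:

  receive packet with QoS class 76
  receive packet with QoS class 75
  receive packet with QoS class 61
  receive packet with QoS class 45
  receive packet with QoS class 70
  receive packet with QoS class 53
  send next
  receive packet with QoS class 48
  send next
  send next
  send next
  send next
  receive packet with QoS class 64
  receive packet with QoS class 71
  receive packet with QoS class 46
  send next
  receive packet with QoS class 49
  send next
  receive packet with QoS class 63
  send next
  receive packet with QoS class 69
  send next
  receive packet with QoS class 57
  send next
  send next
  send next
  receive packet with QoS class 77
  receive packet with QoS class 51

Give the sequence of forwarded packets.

insert 76 → {76}
insert 75 → {76, 75}
insert 61 → {76, 75, 61}
insert 45 → {76, 75, 61, 45}
insert 70 → {76, 75, 70, 61, 45}
insert 53 → {76, 75, 70, 61, 53, 45}
send next → 76; now {75, 70, 61, 53, 45}
insert 48 → {75, 70, 61, 53, 48, 45}
send next → 75; now {70, 61, 53, 48, 45}
send next → 70; now {61, 53, 48, 45}
send next → 61; now {53, 48, 45}
send next → 53; now {48, 45}
insert 64 → {64, 48, 45}
insert 71 → {71, 64, 48, 45}
insert 46 → {71, 64, 48, 46, 45}
send next → 71; now {64, 48, 46, 45}
insert 49 → {64, 49, 48, 46, 45}
send next → 64; now {49, 48, 46, 45}
insert 63 → {63, 49, 48, 46, 45}
send next → 63; now {49, 48, 46, 45}
insert 69 → {69, 49, 48, 46, 45}
send next → 69; now {49, 48, 46, 45}
insert 57 → {57, 49, 48, 46, 45}
send next → 57; now {49, 48, 46, 45}
send next → 49; now {48, 46, 45}
send next → 48; now {46, 45}
insert 77 → {77, 46, 45}
insert 51 → {77, 51, 46, 45}

76, 75, 70, 61, 53, 71, 64, 63, 69, 57, 49, 48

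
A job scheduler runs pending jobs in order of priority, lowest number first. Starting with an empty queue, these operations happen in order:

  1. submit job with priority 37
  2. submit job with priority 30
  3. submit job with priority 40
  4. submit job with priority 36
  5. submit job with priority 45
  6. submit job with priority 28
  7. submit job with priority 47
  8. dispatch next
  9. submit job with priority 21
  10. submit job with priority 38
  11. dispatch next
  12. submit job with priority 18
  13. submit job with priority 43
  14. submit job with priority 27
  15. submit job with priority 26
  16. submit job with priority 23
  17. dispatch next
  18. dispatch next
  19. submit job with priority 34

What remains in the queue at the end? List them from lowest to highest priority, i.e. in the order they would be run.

[26, 27, 30, 34, 36, 37, 38, 40, 43, 45, 47]

insert 37 → {37}
insert 30 → {30, 37}
insert 40 → {30, 37, 40}
insert 36 → {30, 36, 37, 40}
insert 45 → {30, 36, 37, 40, 45}
insert 28 → {28, 30, 36, 37, 40, 45}
insert 47 → {28, 30, 36, 37, 40, 45, 47}
dispatch next → 28; now {30, 36, 37, 40, 45, 47}
insert 21 → {21, 30, 36, 37, 40, 45, 47}
insert 38 → {21, 30, 36, 37, 38, 40, 45, 47}
dispatch next → 21; now {30, 36, 37, 38, 40, 45, 47}
insert 18 → {18, 30, 36, 37, 38, 40, 45, 47}
insert 43 → {18, 30, 36, 37, 38, 40, 43, 45, 47}
insert 27 → {18, 27, 30, 36, 37, 38, 40, 43, 45, 47}
insert 26 → {18, 26, 27, 30, 36, 37, 38, 40, 43, 45, 47}
insert 23 → {18, 23, 26, 27, 30, 36, 37, 38, 40, 43, 45, 47}
dispatch next → 18; now {23, 26, 27, 30, 36, 37, 38, 40, 43, 45, 47}
dispatch next → 23; now {26, 27, 30, 36, 37, 38, 40, 43, 45, 47}
insert 34 → {26, 27, 30, 34, 36, 37, 38, 40, 43, 45, 47}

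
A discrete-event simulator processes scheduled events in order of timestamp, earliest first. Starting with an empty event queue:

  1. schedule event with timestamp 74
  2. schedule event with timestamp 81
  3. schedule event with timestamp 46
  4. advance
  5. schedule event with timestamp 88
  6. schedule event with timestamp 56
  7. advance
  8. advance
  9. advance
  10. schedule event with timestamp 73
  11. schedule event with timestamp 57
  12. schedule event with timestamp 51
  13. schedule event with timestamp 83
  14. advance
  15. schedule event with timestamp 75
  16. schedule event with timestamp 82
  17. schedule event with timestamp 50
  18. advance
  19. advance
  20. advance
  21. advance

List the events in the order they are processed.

46 → 56 → 74 → 81 → 51 → 50 → 57 → 73 → 75

insert 74 → {74}
insert 81 → {74, 81}
insert 46 → {46, 74, 81}
advance → 46; now {74, 81}
insert 88 → {74, 81, 88}
insert 56 → {56, 74, 81, 88}
advance → 56; now {74, 81, 88}
advance → 74; now {81, 88}
advance → 81; now {88}
insert 73 → {73, 88}
insert 57 → {57, 73, 88}
insert 51 → {51, 57, 73, 88}
insert 83 → {51, 57, 73, 83, 88}
advance → 51; now {57, 73, 83, 88}
insert 75 → {57, 73, 75, 83, 88}
insert 82 → {57, 73, 75, 82, 83, 88}
insert 50 → {50, 57, 73, 75, 82, 83, 88}
advance → 50; now {57, 73, 75, 82, 83, 88}
advance → 57; now {73, 75, 82, 83, 88}
advance → 73; now {75, 82, 83, 88}
advance → 75; now {82, 83, 88}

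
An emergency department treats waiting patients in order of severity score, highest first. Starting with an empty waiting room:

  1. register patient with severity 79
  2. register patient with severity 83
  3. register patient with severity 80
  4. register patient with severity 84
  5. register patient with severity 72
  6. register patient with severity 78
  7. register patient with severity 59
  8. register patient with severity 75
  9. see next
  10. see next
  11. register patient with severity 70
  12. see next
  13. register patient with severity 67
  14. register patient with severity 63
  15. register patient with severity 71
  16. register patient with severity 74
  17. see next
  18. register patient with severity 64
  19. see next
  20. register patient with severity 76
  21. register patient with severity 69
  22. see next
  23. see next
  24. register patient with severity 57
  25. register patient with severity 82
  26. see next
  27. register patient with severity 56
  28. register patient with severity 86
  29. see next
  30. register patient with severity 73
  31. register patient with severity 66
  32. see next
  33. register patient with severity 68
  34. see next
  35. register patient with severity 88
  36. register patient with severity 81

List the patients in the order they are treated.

insert 79 → {79}
insert 83 → {83, 79}
insert 80 → {83, 80, 79}
insert 84 → {84, 83, 80, 79}
insert 72 → {84, 83, 80, 79, 72}
insert 78 → {84, 83, 80, 79, 78, 72}
insert 59 → {84, 83, 80, 79, 78, 72, 59}
insert 75 → {84, 83, 80, 79, 78, 75, 72, 59}
see next → 84; now {83, 80, 79, 78, 75, 72, 59}
see next → 83; now {80, 79, 78, 75, 72, 59}
insert 70 → {80, 79, 78, 75, 72, 70, 59}
see next → 80; now {79, 78, 75, 72, 70, 59}
insert 67 → {79, 78, 75, 72, 70, 67, 59}
insert 63 → {79, 78, 75, 72, 70, 67, 63, 59}
insert 71 → {79, 78, 75, 72, 71, 70, 67, 63, 59}
insert 74 → {79, 78, 75, 74, 72, 71, 70, 67, 63, 59}
see next → 79; now {78, 75, 74, 72, 71, 70, 67, 63, 59}
insert 64 → {78, 75, 74, 72, 71, 70, 67, 64, 63, 59}
see next → 78; now {75, 74, 72, 71, 70, 67, 64, 63, 59}
insert 76 → {76, 75, 74, 72, 71, 70, 67, 64, 63, 59}
insert 69 → {76, 75, 74, 72, 71, 70, 69, 67, 64, 63, 59}
see next → 76; now {75, 74, 72, 71, 70, 69, 67, 64, 63, 59}
see next → 75; now {74, 72, 71, 70, 69, 67, 64, 63, 59}
insert 57 → {74, 72, 71, 70, 69, 67, 64, 63, 59, 57}
insert 82 → {82, 74, 72, 71, 70, 69, 67, 64, 63, 59, 57}
see next → 82; now {74, 72, 71, 70, 69, 67, 64, 63, 59, 57}
insert 56 → {74, 72, 71, 70, 69, 67, 64, 63, 59, 57, 56}
insert 86 → {86, 74, 72, 71, 70, 69, 67, 64, 63, 59, 57, 56}
see next → 86; now {74, 72, 71, 70, 69, 67, 64, 63, 59, 57, 56}
insert 73 → {74, 73, 72, 71, 70, 69, 67, 64, 63, 59, 57, 56}
insert 66 → {74, 73, 72, 71, 70, 69, 67, 66, 64, 63, 59, 57, 56}
see next → 74; now {73, 72, 71, 70, 69, 67, 66, 64, 63, 59, 57, 56}
insert 68 → {73, 72, 71, 70, 69, 68, 67, 66, 64, 63, 59, 57, 56}
see next → 73; now {72, 71, 70, 69, 68, 67, 66, 64, 63, 59, 57, 56}
insert 88 → {88, 72, 71, 70, 69, 68, 67, 66, 64, 63, 59, 57, 56}
insert 81 → {88, 81, 72, 71, 70, 69, 68, 67, 66, 64, 63, 59, 57, 56}

84 → 83 → 80 → 79 → 78 → 76 → 75 → 82 → 86 → 74 → 73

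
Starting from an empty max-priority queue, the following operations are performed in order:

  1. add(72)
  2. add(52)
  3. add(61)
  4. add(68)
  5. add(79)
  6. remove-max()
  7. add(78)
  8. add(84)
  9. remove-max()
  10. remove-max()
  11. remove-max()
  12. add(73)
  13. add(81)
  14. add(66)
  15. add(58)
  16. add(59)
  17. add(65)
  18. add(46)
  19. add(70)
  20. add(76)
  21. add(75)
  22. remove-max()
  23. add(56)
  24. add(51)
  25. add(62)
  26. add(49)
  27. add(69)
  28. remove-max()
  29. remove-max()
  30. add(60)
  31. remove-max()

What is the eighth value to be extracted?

73

insert 72 → {72}
insert 52 → {72, 52}
insert 61 → {72, 61, 52}
insert 68 → {72, 68, 61, 52}
insert 79 → {79, 72, 68, 61, 52}
remove-max → 79; now {72, 68, 61, 52}
insert 78 → {78, 72, 68, 61, 52}
insert 84 → {84, 78, 72, 68, 61, 52}
remove-max → 84; now {78, 72, 68, 61, 52}
remove-max → 78; now {72, 68, 61, 52}
remove-max → 72; now {68, 61, 52}
insert 73 → {73, 68, 61, 52}
insert 81 → {81, 73, 68, 61, 52}
insert 66 → {81, 73, 68, 66, 61, 52}
insert 58 → {81, 73, 68, 66, 61, 58, 52}
insert 59 → {81, 73, 68, 66, 61, 59, 58, 52}
insert 65 → {81, 73, 68, 66, 65, 61, 59, 58, 52}
insert 46 → {81, 73, 68, 66, 65, 61, 59, 58, 52, 46}
insert 70 → {81, 73, 70, 68, 66, 65, 61, 59, 58, 52, 46}
insert 76 → {81, 76, 73, 70, 68, 66, 65, 61, 59, 58, 52, 46}
insert 75 → {81, 76, 75, 73, 70, 68, 66, 65, 61, 59, 58, 52, 46}
remove-max → 81; now {76, 75, 73, 70, 68, 66, 65, 61, 59, 58, 52, 46}
insert 56 → {76, 75, 73, 70, 68, 66, 65, 61, 59, 58, 56, 52, 46}
insert 51 → {76, 75, 73, 70, 68, 66, 65, 61, 59, 58, 56, 52, 51, 46}
insert 62 → {76, 75, 73, 70, 68, 66, 65, 62, 61, 59, 58, 56, 52, 51, 46}
insert 49 → {76, 75, 73, 70, 68, 66, 65, 62, 61, 59, 58, 56, 52, 51, 49, 46}
insert 69 → {76, 75, 73, 70, 69, 68, 66, 65, 62, 61, 59, 58, 56, 52, 51, 49, 46}
remove-max → 76; now {75, 73, 70, 69, 68, 66, 65, 62, 61, 59, 58, 56, 52, 51, 49, 46}
remove-max → 75; now {73, 70, 69, 68, 66, 65, 62, 61, 59, 58, 56, 52, 51, 49, 46}
insert 60 → {73, 70, 69, 68, 66, 65, 62, 61, 60, 59, 58, 56, 52, 51, 49, 46}
remove-max → 73; now {70, 69, 68, 66, 65, 62, 61, 60, 59, 58, 56, 52, 51, 49, 46}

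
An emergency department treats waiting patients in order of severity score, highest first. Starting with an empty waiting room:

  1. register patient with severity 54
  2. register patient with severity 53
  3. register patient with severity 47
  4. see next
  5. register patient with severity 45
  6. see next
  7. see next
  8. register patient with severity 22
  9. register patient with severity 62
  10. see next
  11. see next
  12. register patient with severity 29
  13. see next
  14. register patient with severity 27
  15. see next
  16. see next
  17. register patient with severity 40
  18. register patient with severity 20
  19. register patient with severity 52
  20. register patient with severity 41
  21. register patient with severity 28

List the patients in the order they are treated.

54 → 53 → 47 → 62 → 45 → 29 → 27 → 22

insert 54 → {54}
insert 53 → {54, 53}
insert 47 → {54, 53, 47}
see next → 54; now {53, 47}
insert 45 → {53, 47, 45}
see next → 53; now {47, 45}
see next → 47; now {45}
insert 22 → {45, 22}
insert 62 → {62, 45, 22}
see next → 62; now {45, 22}
see next → 45; now {22}
insert 29 → {29, 22}
see next → 29; now {22}
insert 27 → {27, 22}
see next → 27; now {22}
see next → 22; now {}
insert 40 → {40}
insert 20 → {40, 20}
insert 52 → {52, 40, 20}
insert 41 → {52, 41, 40, 20}
insert 28 → {52, 41, 40, 28, 20}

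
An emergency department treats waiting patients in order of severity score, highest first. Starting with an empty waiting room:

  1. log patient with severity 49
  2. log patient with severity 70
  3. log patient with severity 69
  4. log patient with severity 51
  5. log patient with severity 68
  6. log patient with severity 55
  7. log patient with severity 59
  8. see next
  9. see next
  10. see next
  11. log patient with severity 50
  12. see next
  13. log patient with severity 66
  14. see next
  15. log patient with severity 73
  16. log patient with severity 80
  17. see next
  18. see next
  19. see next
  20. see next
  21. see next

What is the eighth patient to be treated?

insert 49 → {49}
insert 70 → {70, 49}
insert 69 → {70, 69, 49}
insert 51 → {70, 69, 51, 49}
insert 68 → {70, 69, 68, 51, 49}
insert 55 → {70, 69, 68, 55, 51, 49}
insert 59 → {70, 69, 68, 59, 55, 51, 49}
see next → 70; now {69, 68, 59, 55, 51, 49}
see next → 69; now {68, 59, 55, 51, 49}
see next → 68; now {59, 55, 51, 49}
insert 50 → {59, 55, 51, 50, 49}
see next → 59; now {55, 51, 50, 49}
insert 66 → {66, 55, 51, 50, 49}
see next → 66; now {55, 51, 50, 49}
insert 73 → {73, 55, 51, 50, 49}
insert 80 → {80, 73, 55, 51, 50, 49}
see next → 80; now {73, 55, 51, 50, 49}
see next → 73; now {55, 51, 50, 49}
see next → 55; now {51, 50, 49}
see next → 51; now {50, 49}
see next → 50; now {49}

55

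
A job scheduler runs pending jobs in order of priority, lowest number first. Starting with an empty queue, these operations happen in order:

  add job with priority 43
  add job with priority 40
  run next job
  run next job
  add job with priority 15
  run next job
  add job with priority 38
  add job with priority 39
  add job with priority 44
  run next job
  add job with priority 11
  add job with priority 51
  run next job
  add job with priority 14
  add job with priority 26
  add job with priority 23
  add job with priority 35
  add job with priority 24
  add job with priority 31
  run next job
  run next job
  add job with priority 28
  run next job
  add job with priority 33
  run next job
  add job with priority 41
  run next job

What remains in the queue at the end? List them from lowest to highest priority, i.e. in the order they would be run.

31 → 33 → 35 → 39 → 41 → 44 → 51

insert 43 → {43}
insert 40 → {40, 43}
run next job → 40; now {43}
run next job → 43; now {}
insert 15 → {15}
run next job → 15; now {}
insert 38 → {38}
insert 39 → {38, 39}
insert 44 → {38, 39, 44}
run next job → 38; now {39, 44}
insert 11 → {11, 39, 44}
insert 51 → {11, 39, 44, 51}
run next job → 11; now {39, 44, 51}
insert 14 → {14, 39, 44, 51}
insert 26 → {14, 26, 39, 44, 51}
insert 23 → {14, 23, 26, 39, 44, 51}
insert 35 → {14, 23, 26, 35, 39, 44, 51}
insert 24 → {14, 23, 24, 26, 35, 39, 44, 51}
insert 31 → {14, 23, 24, 26, 31, 35, 39, 44, 51}
run next job → 14; now {23, 24, 26, 31, 35, 39, 44, 51}
run next job → 23; now {24, 26, 31, 35, 39, 44, 51}
insert 28 → {24, 26, 28, 31, 35, 39, 44, 51}
run next job → 24; now {26, 28, 31, 35, 39, 44, 51}
insert 33 → {26, 28, 31, 33, 35, 39, 44, 51}
run next job → 26; now {28, 31, 33, 35, 39, 44, 51}
insert 41 → {28, 31, 33, 35, 39, 41, 44, 51}
run next job → 28; now {31, 33, 35, 39, 41, 44, 51}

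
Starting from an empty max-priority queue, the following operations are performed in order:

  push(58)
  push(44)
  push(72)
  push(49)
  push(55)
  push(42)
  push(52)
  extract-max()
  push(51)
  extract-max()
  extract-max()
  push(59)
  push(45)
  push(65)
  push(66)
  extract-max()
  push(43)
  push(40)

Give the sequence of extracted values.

72 → 58 → 55 → 66

insert 58 → {58}
insert 44 → {58, 44}
insert 72 → {72, 58, 44}
insert 49 → {72, 58, 49, 44}
insert 55 → {72, 58, 55, 49, 44}
insert 42 → {72, 58, 55, 49, 44, 42}
insert 52 → {72, 58, 55, 52, 49, 44, 42}
extract-max → 72; now {58, 55, 52, 49, 44, 42}
insert 51 → {58, 55, 52, 51, 49, 44, 42}
extract-max → 58; now {55, 52, 51, 49, 44, 42}
extract-max → 55; now {52, 51, 49, 44, 42}
insert 59 → {59, 52, 51, 49, 44, 42}
insert 45 → {59, 52, 51, 49, 45, 44, 42}
insert 65 → {65, 59, 52, 51, 49, 45, 44, 42}
insert 66 → {66, 65, 59, 52, 51, 49, 45, 44, 42}
extract-max → 66; now {65, 59, 52, 51, 49, 45, 44, 42}
insert 43 → {65, 59, 52, 51, 49, 45, 44, 43, 42}
insert 40 → {65, 59, 52, 51, 49, 45, 44, 43, 42, 40}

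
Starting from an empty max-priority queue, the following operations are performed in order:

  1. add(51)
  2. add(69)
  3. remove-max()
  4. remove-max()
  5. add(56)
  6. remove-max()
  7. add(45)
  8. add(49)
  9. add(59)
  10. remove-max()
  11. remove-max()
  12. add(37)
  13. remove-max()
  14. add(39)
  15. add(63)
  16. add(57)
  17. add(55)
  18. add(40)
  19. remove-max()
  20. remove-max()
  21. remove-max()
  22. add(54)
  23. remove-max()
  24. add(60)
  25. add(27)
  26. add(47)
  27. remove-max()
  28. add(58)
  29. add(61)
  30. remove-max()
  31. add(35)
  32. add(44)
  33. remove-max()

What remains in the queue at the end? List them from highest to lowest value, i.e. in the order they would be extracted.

[47, 44, 40, 39, 37, 35, 27]

insert 51 → {51}
insert 69 → {69, 51}
remove-max → 69; now {51}
remove-max → 51; now {}
insert 56 → {56}
remove-max → 56; now {}
insert 45 → {45}
insert 49 → {49, 45}
insert 59 → {59, 49, 45}
remove-max → 59; now {49, 45}
remove-max → 49; now {45}
insert 37 → {45, 37}
remove-max → 45; now {37}
insert 39 → {39, 37}
insert 63 → {63, 39, 37}
insert 57 → {63, 57, 39, 37}
insert 55 → {63, 57, 55, 39, 37}
insert 40 → {63, 57, 55, 40, 39, 37}
remove-max → 63; now {57, 55, 40, 39, 37}
remove-max → 57; now {55, 40, 39, 37}
remove-max → 55; now {40, 39, 37}
insert 54 → {54, 40, 39, 37}
remove-max → 54; now {40, 39, 37}
insert 60 → {60, 40, 39, 37}
insert 27 → {60, 40, 39, 37, 27}
insert 47 → {60, 47, 40, 39, 37, 27}
remove-max → 60; now {47, 40, 39, 37, 27}
insert 58 → {58, 47, 40, 39, 37, 27}
insert 61 → {61, 58, 47, 40, 39, 37, 27}
remove-max → 61; now {58, 47, 40, 39, 37, 27}
insert 35 → {58, 47, 40, 39, 37, 35, 27}
insert 44 → {58, 47, 44, 40, 39, 37, 35, 27}
remove-max → 58; now {47, 44, 40, 39, 37, 35, 27}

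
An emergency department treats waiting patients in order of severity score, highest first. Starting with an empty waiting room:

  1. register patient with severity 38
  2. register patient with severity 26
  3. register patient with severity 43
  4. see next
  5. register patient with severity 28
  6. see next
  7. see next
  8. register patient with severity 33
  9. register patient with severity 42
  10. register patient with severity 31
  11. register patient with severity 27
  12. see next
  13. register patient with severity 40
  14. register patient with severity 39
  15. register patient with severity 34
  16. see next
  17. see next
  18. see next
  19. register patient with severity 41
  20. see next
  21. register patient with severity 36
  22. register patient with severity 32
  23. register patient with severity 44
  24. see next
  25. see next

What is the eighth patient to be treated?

insert 38 → {38}
insert 26 → {38, 26}
insert 43 → {43, 38, 26}
see next → 43; now {38, 26}
insert 28 → {38, 28, 26}
see next → 38; now {28, 26}
see next → 28; now {26}
insert 33 → {33, 26}
insert 42 → {42, 33, 26}
insert 31 → {42, 33, 31, 26}
insert 27 → {42, 33, 31, 27, 26}
see next → 42; now {33, 31, 27, 26}
insert 40 → {40, 33, 31, 27, 26}
insert 39 → {40, 39, 33, 31, 27, 26}
insert 34 → {40, 39, 34, 33, 31, 27, 26}
see next → 40; now {39, 34, 33, 31, 27, 26}
see next → 39; now {34, 33, 31, 27, 26}
see next → 34; now {33, 31, 27, 26}
insert 41 → {41, 33, 31, 27, 26}
see next → 41; now {33, 31, 27, 26}
insert 36 → {36, 33, 31, 27, 26}
insert 32 → {36, 33, 32, 31, 27, 26}
insert 44 → {44, 36, 33, 32, 31, 27, 26}
see next → 44; now {36, 33, 32, 31, 27, 26}
see next → 36; now {33, 32, 31, 27, 26}

41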